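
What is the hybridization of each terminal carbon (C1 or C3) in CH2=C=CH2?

sp²

Each terminal carbon (C1 or C3) — 3 σ bonds, plus one π bond. Steric number 3, so sp2.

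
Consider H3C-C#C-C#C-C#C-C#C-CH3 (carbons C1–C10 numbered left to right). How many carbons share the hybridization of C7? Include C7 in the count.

8

C7 is sp (two π bonds).
C1: sp3
C2: sp ✓
C3: sp ✓
C4: sp ✓
C5: sp ✓
C6: sp ✓
C7: sp ✓
C8: sp ✓
C9: sp ✓
C10: sp3
8 carbons are sp.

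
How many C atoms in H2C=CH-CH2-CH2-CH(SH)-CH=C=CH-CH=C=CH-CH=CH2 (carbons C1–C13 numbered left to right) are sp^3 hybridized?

3

C1: sp2
C2: sp2
C3: sp3 ✓
C4: sp3 ✓
C5: sp3 ✓
C6: sp2
C7: sp
C8: sp2
C9: sp2
C10: sp
C11: sp2
C12: sp2
C13: sp2
C3, C4, C5 → 3 sp3 carbons.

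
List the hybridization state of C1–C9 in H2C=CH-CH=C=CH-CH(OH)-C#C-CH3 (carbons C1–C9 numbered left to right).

C1 sp2, C2 sp2, C3 sp2, C4 sp, C5 sp2, C6 sp3, C7 sp, C8 sp, C9 sp3

C1 (3 σ bonds, plus one π bond) has steric number 3: sp2.
C2 — 3 σ bonds, plus one π bond. Steric number 3, so sp2.
C3 (3 σ bonds, plus one π bond) has steric number 3: sp2.
C4: 2 σ bonds, plus two π bonds; 2 regions of electron density → sp.
C5: 3 σ bonds, plus one π bond — 3 electron domains, sp2.
C6: 4 σ bonds — 4 electron domains, sp3.
C7: 2 σ bonds, plus two π bonds; 2 regions of electron density → sp.
C8 carries 2 σ bonds, plus two π bonds, giving a steric number of 2, so it is sp.
C9 carries 4 σ bonds, giving a steric number of 4, so it is sp3.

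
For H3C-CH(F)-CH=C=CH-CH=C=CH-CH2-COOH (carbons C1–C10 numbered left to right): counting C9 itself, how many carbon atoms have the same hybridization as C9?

3

C9 is sp3 (only σ bonds).
C1: sp3 ✓
C2: sp3 ✓
C3: sp2
C4: sp
C5: sp2
C6: sp2
C7: sp
C8: sp2
C9: sp3 ✓
C10: sp2
3 carbons are sp3.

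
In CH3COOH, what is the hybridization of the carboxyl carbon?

The carboxyl carbon has 3 σ bonds, plus one π bond: steric number 3 → sp2.

sp2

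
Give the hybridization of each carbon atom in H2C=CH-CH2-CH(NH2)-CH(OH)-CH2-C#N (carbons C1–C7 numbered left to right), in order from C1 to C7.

C1: 3 σ bonds, plus one π bond — 3 electron domains, sp2.
C2: 3 σ bonds, plus one π bond — 3 electron domains, sp2.
C3: 4 σ bonds — 4 electron domains, sp3.
C4: 4 σ bonds — 4 electron domains, sp3.
C5 is sp3: 4 σ bonds, 4 electron-density regions.
C6: 4 σ bonds; 4 regions of electron density → sp3.
C7 — 2 σ bonds, plus two π bonds. Steric number 2, so sp.

C1 sp2, C2 sp2, C3 sp3, C4 sp3, C5 sp3, C6 sp3, C7 sp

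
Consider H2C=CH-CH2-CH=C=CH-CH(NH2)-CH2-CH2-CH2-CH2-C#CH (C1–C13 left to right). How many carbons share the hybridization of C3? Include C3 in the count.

C3 is sp3 (only σ bonds).
C1: sp2
C2: sp2
C3: sp3 ✓
C4: sp2
C5: sp
C6: sp2
C7: sp3 ✓
C8: sp3 ✓
C9: sp3 ✓
C10: sp3 ✓
C11: sp3 ✓
C12: sp
C13: sp
6 carbons are sp3.

6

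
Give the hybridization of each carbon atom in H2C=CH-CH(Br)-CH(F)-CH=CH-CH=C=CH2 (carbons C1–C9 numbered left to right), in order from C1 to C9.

C1 sp2, C2 sp2, C3 sp3, C4 sp3, C5 sp2, C6 sp2, C7 sp2, C8 sp, C9 sp2

C1: 3 σ bonds, plus one π bond; 3 regions of electron density → sp2.
C2 (3 σ bonds, plus one π bond) has steric number 3: sp2.
C3: 4 σ bonds; 4 regions of electron density → sp3.
C4 is sp3: 4 σ bonds, 4 electron-density regions.
C5: 3 σ bonds, plus one π bond — 3 electron domains, sp2.
C6 has 3 σ bonds, plus one π bond: steric number 3 → sp2.
C7 carries 3 σ bonds, plus one π bond, giving a steric number of 3, so it is sp2.
C8: 2 σ bonds, plus two π bonds — 2 electron domains, sp.
C9: 3 σ bonds, plus one π bond — 3 electron domains, sp2.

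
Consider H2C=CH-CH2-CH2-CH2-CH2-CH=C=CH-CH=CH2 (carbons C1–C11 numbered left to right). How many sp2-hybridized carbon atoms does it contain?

6

C1: sp2 ✓
C2: sp2 ✓
C3: sp3
C4: sp3
C5: sp3
C6: sp3
C7: sp2 ✓
C8: sp
C9: sp2 ✓
C10: sp2 ✓
C11: sp2 ✓
C1, C2, C7, C9, C10, C11 → 6 sp2 carbons.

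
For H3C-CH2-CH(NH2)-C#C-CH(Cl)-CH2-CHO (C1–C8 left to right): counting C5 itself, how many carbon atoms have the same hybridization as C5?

2

C5 is sp (two π bonds).
C1: sp3
C2: sp3
C3: sp3
C4: sp ✓
C5: sp ✓
C6: sp3
C7: sp3
C8: sp2
2 carbons are sp.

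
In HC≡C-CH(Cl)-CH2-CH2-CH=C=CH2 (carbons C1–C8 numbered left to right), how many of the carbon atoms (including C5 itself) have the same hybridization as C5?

C5 is sp3 (only σ bonds).
C1: sp
C2: sp
C3: sp3 ✓
C4: sp3 ✓
C5: sp3 ✓
C6: sp2
C7: sp
C8: sp2
3 carbons are sp3.

3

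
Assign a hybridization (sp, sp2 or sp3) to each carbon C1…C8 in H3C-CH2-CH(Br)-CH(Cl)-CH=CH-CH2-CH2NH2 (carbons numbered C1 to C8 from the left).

C1 sp3, C2 sp3, C3 sp3, C4 sp3, C5 sp2, C6 sp2, C7 sp3, C8 sp3

C1 is sp3: 4 σ bonds, 4 electron-density regions.
C2 carries 4 σ bonds, giving a steric number of 4, so it is sp3.
C3 (4 σ bonds) has steric number 4: sp3.
C4 carries 4 σ bonds, giving a steric number of 4, so it is sp3.
C5: 3 σ bonds, plus one π bond — 3 electron domains, sp2.
C6 — 3 σ bonds, plus one π bond. Steric number 3, so sp2.
C7 (4 σ bonds) has steric number 4: sp3.
C8: 4 σ bonds — 4 electron domains, sp3.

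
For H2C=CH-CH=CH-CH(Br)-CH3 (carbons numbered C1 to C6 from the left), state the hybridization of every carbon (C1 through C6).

C1 (3 σ bonds, plus one π bond) has steric number 3: sp2.
C2: 3 σ bonds, plus one π bond — 3 electron domains, sp2.
C3 has 3 σ bonds, plus one π bond: steric number 3 → sp2.
C4 (3 σ bonds, plus one π bond) has steric number 3: sp2.
C5 has 4 σ bonds: steric number 4 → sp3.
C6 carries 4 σ bonds, giving a steric number of 4, so it is sp3.

C1 sp2, C2 sp2, C3 sp2, C4 sp2, C5 sp3, C6 sp3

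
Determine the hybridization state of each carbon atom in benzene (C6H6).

Every ring carbon has three σ bonds and contributes one p electron to the aromatic π system.

sp²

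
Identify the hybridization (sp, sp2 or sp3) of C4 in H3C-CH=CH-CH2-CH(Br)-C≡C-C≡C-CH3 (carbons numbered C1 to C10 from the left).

sp^3

C4 is sp3: 4 σ bonds, 4 electron-density regions.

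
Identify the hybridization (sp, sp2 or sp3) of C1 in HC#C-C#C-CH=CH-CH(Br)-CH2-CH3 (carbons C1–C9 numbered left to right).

sp

C1 is sp: 2 σ bonds, plus two π bonds, 2 electron-density regions.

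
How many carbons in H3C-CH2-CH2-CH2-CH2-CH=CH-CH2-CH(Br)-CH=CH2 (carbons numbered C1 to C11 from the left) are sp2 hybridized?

C1: sp3
C2: sp3
C3: sp3
C4: sp3
C5: sp3
C6: sp2 ✓
C7: sp2 ✓
C8: sp3
C9: sp3
C10: sp2 ✓
C11: sp2 ✓
C6, C7, C10, C11 → 4 sp2 carbons.

4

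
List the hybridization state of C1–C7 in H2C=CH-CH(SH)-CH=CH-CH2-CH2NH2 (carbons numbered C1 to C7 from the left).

C1 sp2, C2 sp2, C3 sp3, C4 sp2, C5 sp2, C6 sp3, C7 sp3

C1 is sp2: 3 σ bonds, plus one π bond, 3 electron-density regions.
C2 (3 σ bonds, plus one π bond) has steric number 3: sp2.
C3: 4 σ bonds; 4 regions of electron density → sp3.
C4 (3 σ bonds, plus one π bond) has steric number 3: sp2.
C5: 3 σ bonds, plus one π bond — 3 electron domains, sp2.
C6: 4 σ bonds; 4 regions of electron density → sp3.
C7 — 4 σ bonds. Steric number 4, so sp3.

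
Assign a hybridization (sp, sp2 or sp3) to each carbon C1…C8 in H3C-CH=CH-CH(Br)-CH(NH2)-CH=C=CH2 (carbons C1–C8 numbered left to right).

C1: 4 σ bonds — 4 electron domains, sp3.
C2 has 3 σ bonds, plus one π bond: steric number 3 → sp2.
C3: 3 σ bonds, plus one π bond; 3 regions of electron density → sp2.
C4: 4 σ bonds; 4 regions of electron density → sp3.
C5 — 4 σ bonds. Steric number 4, so sp3.
C6 has 3 σ bonds, plus one π bond: steric number 3 → sp2.
C7 is sp: 2 σ bonds, plus two π bonds, 2 electron-density regions.
C8 — 3 σ bonds, plus one π bond. Steric number 3, so sp2.

C1 sp3, C2 sp2, C3 sp2, C4 sp3, C5 sp3, C6 sp2, C7 sp, C8 sp2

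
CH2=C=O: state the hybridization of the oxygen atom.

sp2

The oxygen atom (1 σ bond and 2 lone pairs, plus one π bond) has steric number 3: sp2.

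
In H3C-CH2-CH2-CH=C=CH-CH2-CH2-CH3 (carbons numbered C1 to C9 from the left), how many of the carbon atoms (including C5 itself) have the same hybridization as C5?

1

C5 is sp (two π bonds).
C1: sp3
C2: sp3
C3: sp3
C4: sp2
C5: sp ✓
C6: sp2
C7: sp3
C8: sp3
C9: sp3
1 carbon is sp.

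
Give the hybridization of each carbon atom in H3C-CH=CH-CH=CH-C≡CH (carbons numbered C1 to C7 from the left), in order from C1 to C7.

C1 carries 4 σ bonds, giving a steric number of 4, so it is sp3.
C2 — 3 σ bonds, plus one π bond. Steric number 3, so sp2.
C3 is sp2: 3 σ bonds, plus one π bond, 3 electron-density regions.
C4 has 3 σ bonds, plus one π bond: steric number 3 → sp2.
C5 carries 3 σ bonds, plus one π bond, giving a steric number of 3, so it is sp2.
C6 is sp: 2 σ bonds, plus two π bonds, 2 electron-density regions.
C7 is sp: 2 σ bonds, plus two π bonds, 2 electron-density regions.

C1 sp3, C2 sp2, C3 sp2, C4 sp2, C5 sp2, C6 sp, C7 sp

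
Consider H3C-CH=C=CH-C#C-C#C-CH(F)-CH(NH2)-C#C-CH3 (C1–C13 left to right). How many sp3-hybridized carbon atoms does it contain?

4

C1: sp3 ✓
C2: sp2
C3: sp
C4: sp2
C5: sp
C6: sp
C7: sp
C8: sp
C9: sp3 ✓
C10: sp3 ✓
C11: sp
C12: sp
C13: sp3 ✓
C1, C9, C10, C13 → 4 sp3 carbons.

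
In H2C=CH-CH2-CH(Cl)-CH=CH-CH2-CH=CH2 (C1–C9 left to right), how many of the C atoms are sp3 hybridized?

3

C1: sp2
C2: sp2
C3: sp3 ✓
C4: sp3 ✓
C5: sp2
C6: sp2
C7: sp3 ✓
C8: sp2
C9: sp2
C3, C4, C7 → 3 sp3 carbons.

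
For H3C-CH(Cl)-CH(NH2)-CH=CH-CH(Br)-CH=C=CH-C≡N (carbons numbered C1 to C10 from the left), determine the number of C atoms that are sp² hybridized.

4

C1: sp3
C2: sp3
C3: sp3
C4: sp2 ✓
C5: sp2 ✓
C6: sp3
C7: sp2 ✓
C8: sp
C9: sp2 ✓
C10: sp
C4, C5, C7, C9 → 4 sp2 carbons.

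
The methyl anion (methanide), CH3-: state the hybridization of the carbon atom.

sp³

Three σ bonds + one lone pair = steric number 4 → sp3, pyramidal.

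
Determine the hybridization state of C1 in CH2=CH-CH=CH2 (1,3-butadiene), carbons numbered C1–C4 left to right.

C1: 3 σ bonds, plus one π bond — 3 electron domains, sp2.

sp2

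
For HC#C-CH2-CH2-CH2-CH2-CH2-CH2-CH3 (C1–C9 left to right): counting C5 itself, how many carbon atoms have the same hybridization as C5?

C5 is sp3 (only σ bonds).
C1: sp
C2: sp
C3: sp3 ✓
C4: sp3 ✓
C5: sp3 ✓
C6: sp3 ✓
C7: sp3 ✓
C8: sp3 ✓
C9: sp3 ✓
7 carbons are sp3.

7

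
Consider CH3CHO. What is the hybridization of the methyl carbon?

sp³

The methyl carbon (4 σ bonds) has steric number 4: sp3.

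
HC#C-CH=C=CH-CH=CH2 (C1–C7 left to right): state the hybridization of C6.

sp2

C6 carries 3 σ bonds, plus one π bond, giving a steric number of 3, so it is sp2.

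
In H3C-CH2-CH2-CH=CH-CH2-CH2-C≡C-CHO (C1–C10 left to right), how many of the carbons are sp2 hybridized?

C1: sp3
C2: sp3
C3: sp3
C4: sp2 ✓
C5: sp2 ✓
C6: sp3
C7: sp3
C8: sp
C9: sp
C10: sp2 ✓
C4, C5, C10 → 3 sp2 carbons.

3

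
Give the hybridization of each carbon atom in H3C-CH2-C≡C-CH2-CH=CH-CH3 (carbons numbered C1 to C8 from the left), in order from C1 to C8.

C1 sp3, C2 sp3, C3 sp, C4 sp, C5 sp3, C6 sp2, C7 sp2, C8 sp3

C1 — 4 σ bonds. Steric number 4, so sp3.
C2 is sp3: 4 σ bonds, 4 electron-density regions.
C3 has 2 σ bonds, plus two π bonds: steric number 2 → sp.
C4 — 2 σ bonds, plus two π bonds. Steric number 2, so sp.
C5: 4 σ bonds; 4 regions of electron density → sp3.
C6 is sp2: 3 σ bonds, plus one π bond, 3 electron-density regions.
C7 — 3 σ bonds, plus one π bond. Steric number 3, so sp2.
C8 has 4 σ bonds: steric number 4 → sp3.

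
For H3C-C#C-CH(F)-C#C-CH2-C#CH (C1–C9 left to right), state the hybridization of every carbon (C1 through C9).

C1 sp3, C2 sp, C3 sp, C4 sp3, C5 sp, C6 sp, C7 sp3, C8 sp, C9 sp

C1: 4 σ bonds — 4 electron domains, sp3.
C2 (2 σ bonds, plus two π bonds) has steric number 2: sp.
C3 (2 σ bonds, plus two π bonds) has steric number 2: sp.
C4 has 4 σ bonds: steric number 4 → sp3.
C5 (2 σ bonds, plus two π bonds) has steric number 2: sp.
C6: 2 σ bonds, plus two π bonds — 2 electron domains, sp.
C7 carries 4 σ bonds, giving a steric number of 4, so it is sp3.
C8 is sp: 2 σ bonds, plus two π bonds, 2 electron-density regions.
C9: 2 σ bonds, plus two π bonds — 2 electron domains, sp.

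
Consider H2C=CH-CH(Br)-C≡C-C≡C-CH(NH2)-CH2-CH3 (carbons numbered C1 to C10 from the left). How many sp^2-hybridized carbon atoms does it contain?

2

C1: sp2 ✓
C2: sp2 ✓
C3: sp3
C4: sp
C5: sp
C6: sp
C7: sp
C8: sp3
C9: sp3
C10: sp3
C1, C2 → 2 sp2 carbons.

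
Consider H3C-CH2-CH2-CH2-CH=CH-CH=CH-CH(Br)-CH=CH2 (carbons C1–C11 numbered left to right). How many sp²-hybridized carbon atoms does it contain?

C1: sp3
C2: sp3
C3: sp3
C4: sp3
C5: sp2 ✓
C6: sp2 ✓
C7: sp2 ✓
C8: sp2 ✓
C9: sp3
C10: sp2 ✓
C11: sp2 ✓
C5, C6, C7, C8, C10, C11 → 6 sp2 carbons.

6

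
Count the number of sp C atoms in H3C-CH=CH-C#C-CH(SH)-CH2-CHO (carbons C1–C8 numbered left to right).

2

C1: sp3
C2: sp2
C3: sp2
C4: sp ✓
C5: sp ✓
C6: sp3
C7: sp3
C8: sp2
C4, C5 → 2 sp carbons.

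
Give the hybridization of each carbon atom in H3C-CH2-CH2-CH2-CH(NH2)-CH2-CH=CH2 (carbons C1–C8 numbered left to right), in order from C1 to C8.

C1 sp3, C2 sp3, C3 sp3, C4 sp3, C5 sp3, C6 sp3, C7 sp2, C8 sp2

C1: 4 σ bonds; 4 regions of electron density → sp3.
C2 — 4 σ bonds. Steric number 4, so sp3.
C3 — 4 σ bonds. Steric number 4, so sp3.
C4: 4 σ bonds; 4 regions of electron density → sp3.
C5 (4 σ bonds) has steric number 4: sp3.
C6 (4 σ bonds) has steric number 4: sp3.
C7 carries 3 σ bonds, plus one π bond, giving a steric number of 3, so it is sp2.
C8 (3 σ bonds, plus one π bond) has steric number 3: sp2.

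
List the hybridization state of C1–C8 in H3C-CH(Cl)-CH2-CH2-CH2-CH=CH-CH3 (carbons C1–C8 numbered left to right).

C1 sp3, C2 sp3, C3 sp3, C4 sp3, C5 sp3, C6 sp2, C7 sp2, C8 sp3

C1 is sp3: 4 σ bonds, 4 electron-density regions.
C2 has 4 σ bonds: steric number 4 → sp3.
C3: 4 σ bonds; 4 regions of electron density → sp3.
C4: 4 σ bonds — 4 electron domains, sp3.
C5: 4 σ bonds; 4 regions of electron density → sp3.
C6 carries 3 σ bonds, plus one π bond, giving a steric number of 3, so it is sp2.
C7 is sp2: 3 σ bonds, plus one π bond, 3 electron-density regions.
C8 has 4 σ bonds: steric number 4 → sp3.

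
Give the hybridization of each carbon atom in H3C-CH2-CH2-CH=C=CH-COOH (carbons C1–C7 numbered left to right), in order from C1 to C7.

C1 sp3, C2 sp3, C3 sp3, C4 sp2, C5 sp, C6 sp2, C7 sp2

C1: 4 σ bonds — 4 electron domains, sp3.
C2 is sp3: 4 σ bonds, 4 electron-density regions.
C3 (4 σ bonds) has steric number 4: sp3.
C4 — 3 σ bonds, plus one π bond. Steric number 3, so sp2.
C5: 2 σ bonds, plus two π bonds; 2 regions of electron density → sp.
C6: 3 σ bonds, plus one π bond; 3 regions of electron density → sp2.
C7 carries 3 σ bonds, plus one π bond, giving a steric number of 3, so it is sp2.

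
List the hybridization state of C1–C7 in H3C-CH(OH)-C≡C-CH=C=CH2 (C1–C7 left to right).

C1 sp3, C2 sp3, C3 sp, C4 sp, C5 sp2, C6 sp, C7 sp2

C1 — 4 σ bonds. Steric number 4, so sp3.
C2 (4 σ bonds) has steric number 4: sp3.
C3 is sp: 2 σ bonds, plus two π bonds, 2 electron-density regions.
C4 — 2 σ bonds, plus two π bonds. Steric number 2, so sp.
C5: 3 σ bonds, plus one π bond — 3 electron domains, sp2.
C6 — 2 σ bonds, plus two π bonds. Steric number 2, so sp.
C7 — 3 σ bonds, plus one π bond. Steric number 3, so sp2.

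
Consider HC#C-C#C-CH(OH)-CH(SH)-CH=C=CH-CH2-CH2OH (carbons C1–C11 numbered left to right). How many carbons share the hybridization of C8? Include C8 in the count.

5

C8 is sp (two π bonds).
C1: sp ✓
C2: sp ✓
C3: sp ✓
C4: sp ✓
C5: sp3
C6: sp3
C7: sp2
C8: sp ✓
C9: sp2
C10: sp3
C11: sp3
5 carbons are sp.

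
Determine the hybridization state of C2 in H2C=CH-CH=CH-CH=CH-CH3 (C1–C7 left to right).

sp2

C2: 3 σ bonds, plus one π bond; 3 regions of electron density → sp2.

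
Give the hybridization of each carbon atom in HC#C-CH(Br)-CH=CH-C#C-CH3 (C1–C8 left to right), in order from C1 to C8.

C1 sp, C2 sp, C3 sp3, C4 sp2, C5 sp2, C6 sp, C7 sp, C8 sp3

C1 (2 σ bonds, plus two π bonds) has steric number 2: sp.
C2 has 2 σ bonds, plus two π bonds: steric number 2 → sp.
C3 is sp3: 4 σ bonds, 4 electron-density regions.
C4: 3 σ bonds, plus one π bond; 3 regions of electron density → sp2.
C5 (3 σ bonds, plus one π bond) has steric number 3: sp2.
C6: 2 σ bonds, plus two π bonds; 2 regions of electron density → sp.
C7 has 2 σ bonds, plus two π bonds: steric number 2 → sp.
C8: 4 σ bonds; 4 regions of electron density → sp3.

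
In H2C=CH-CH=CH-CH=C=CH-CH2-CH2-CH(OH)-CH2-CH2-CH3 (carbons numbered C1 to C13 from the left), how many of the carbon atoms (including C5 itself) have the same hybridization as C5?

C5 is sp2 (one π bond).
C1: sp2 ✓
C2: sp2 ✓
C3: sp2 ✓
C4: sp2 ✓
C5: sp2 ✓
C6: sp
C7: sp2 ✓
C8: sp3
C9: sp3
C10: sp3
C11: sp3
C12: sp3
C13: sp3
6 carbons are sp2.

6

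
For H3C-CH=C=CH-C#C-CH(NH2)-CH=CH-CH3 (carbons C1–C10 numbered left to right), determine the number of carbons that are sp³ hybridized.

C1: sp3 ✓
C2: sp2
C3: sp
C4: sp2
C5: sp
C6: sp
C7: sp3 ✓
C8: sp2
C9: sp2
C10: sp3 ✓
C1, C7, C10 → 3 sp3 carbons.

3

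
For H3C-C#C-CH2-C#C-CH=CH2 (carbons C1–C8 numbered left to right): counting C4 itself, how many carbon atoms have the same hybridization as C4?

2

C4 is sp3 (only σ bonds).
C1: sp3 ✓
C2: sp
C3: sp
C4: sp3 ✓
C5: sp
C6: sp
C7: sp2
C8: sp2
2 carbons are sp3.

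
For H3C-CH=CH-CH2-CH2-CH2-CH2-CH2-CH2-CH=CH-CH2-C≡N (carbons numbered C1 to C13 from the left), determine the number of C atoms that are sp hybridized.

C1: sp3
C2: sp2
C3: sp2
C4: sp3
C5: sp3
C6: sp3
C7: sp3
C8: sp3
C9: sp3
C10: sp2
C11: sp2
C12: sp3
C13: sp ✓
C13 → 1 sp carbon.

1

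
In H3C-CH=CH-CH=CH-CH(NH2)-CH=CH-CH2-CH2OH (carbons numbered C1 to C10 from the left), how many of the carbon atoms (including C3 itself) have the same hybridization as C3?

6

C3 is sp2 (one π bond).
C1: sp3
C2: sp2 ✓
C3: sp2 ✓
C4: sp2 ✓
C5: sp2 ✓
C6: sp3
C7: sp2 ✓
C8: sp2 ✓
C9: sp3
C10: sp3
6 carbons are sp2.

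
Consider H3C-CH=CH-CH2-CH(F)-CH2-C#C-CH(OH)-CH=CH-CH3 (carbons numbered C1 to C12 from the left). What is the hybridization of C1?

sp³

C1 carries 4 σ bonds, giving a steric number of 4, so it is sp3.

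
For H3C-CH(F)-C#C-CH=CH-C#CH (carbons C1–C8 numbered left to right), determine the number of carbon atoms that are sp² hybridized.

2

C1: sp3
C2: sp3
C3: sp
C4: sp
C5: sp2 ✓
C6: sp2 ✓
C7: sp
C8: sp
C5, C6 → 2 sp2 carbons.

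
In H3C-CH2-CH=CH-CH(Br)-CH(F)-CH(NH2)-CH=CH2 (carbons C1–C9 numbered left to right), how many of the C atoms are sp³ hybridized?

C1: sp3 ✓
C2: sp3 ✓
C3: sp2
C4: sp2
C5: sp3 ✓
C6: sp3 ✓
C7: sp3 ✓
C8: sp2
C9: sp2
C1, C2, C5, C6, C7 → 5 sp3 carbons.

5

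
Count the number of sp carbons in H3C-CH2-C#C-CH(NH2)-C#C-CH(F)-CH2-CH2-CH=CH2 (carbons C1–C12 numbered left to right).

4

C1: sp3
C2: sp3
C3: sp ✓
C4: sp ✓
C5: sp3
C6: sp ✓
C7: sp ✓
C8: sp3
C9: sp3
C10: sp3
C11: sp2
C12: sp2
C3, C4, C6, C7 → 4 sp carbons.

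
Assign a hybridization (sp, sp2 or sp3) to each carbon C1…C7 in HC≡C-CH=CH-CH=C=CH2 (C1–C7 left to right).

C1 sp, C2 sp, C3 sp2, C4 sp2, C5 sp2, C6 sp, C7 sp2

C1 has 2 σ bonds, plus two π bonds: steric number 2 → sp.
C2 (2 σ bonds, plus two π bonds) has steric number 2: sp.
C3 has 3 σ bonds, plus one π bond: steric number 3 → sp2.
C4 has 3 σ bonds, plus one π bond: steric number 3 → sp2.
C5 carries 3 σ bonds, plus one π bond, giving a steric number of 3, so it is sp2.
C6 carries 2 σ bonds, plus two π bonds, giving a steric number of 2, so it is sp.
C7 — 3 σ bonds, plus one π bond. Steric number 3, so sp2.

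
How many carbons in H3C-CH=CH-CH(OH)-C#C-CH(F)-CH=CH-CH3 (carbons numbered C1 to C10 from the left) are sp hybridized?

2

C1: sp3
C2: sp2
C3: sp2
C4: sp3
C5: sp ✓
C6: sp ✓
C7: sp3
C8: sp2
C9: sp2
C10: sp3
C5, C6 → 2 sp carbons.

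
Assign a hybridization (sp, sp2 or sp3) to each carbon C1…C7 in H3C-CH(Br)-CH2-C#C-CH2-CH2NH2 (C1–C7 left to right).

C1 is sp3: 4 σ bonds, 4 electron-density regions.
C2: 4 σ bonds — 4 electron domains, sp3.
C3: 4 σ bonds; 4 regions of electron density → sp3.
C4 — 2 σ bonds, plus two π bonds. Steric number 2, so sp.
C5 carries 2 σ bonds, plus two π bonds, giving a steric number of 2, so it is sp.
C6 — 4 σ bonds. Steric number 4, so sp3.
C7 (4 σ bonds) has steric number 4: sp3.

C1 sp3, C2 sp3, C3 sp3, C4 sp, C5 sp, C6 sp3, C7 sp3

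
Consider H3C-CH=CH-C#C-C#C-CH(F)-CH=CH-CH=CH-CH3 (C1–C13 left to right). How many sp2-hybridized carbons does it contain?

C1: sp3
C2: sp2 ✓
C3: sp2 ✓
C4: sp
C5: sp
C6: sp
C7: sp
C8: sp3
C9: sp2 ✓
C10: sp2 ✓
C11: sp2 ✓
C12: sp2 ✓
C13: sp3
C2, C3, C9, C10, C11, C12 → 6 sp2 carbons.

6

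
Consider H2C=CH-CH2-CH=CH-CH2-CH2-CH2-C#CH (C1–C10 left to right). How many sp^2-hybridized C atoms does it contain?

4

C1: sp2 ✓
C2: sp2 ✓
C3: sp3
C4: sp2 ✓
C5: sp2 ✓
C6: sp3
C7: sp3
C8: sp3
C9: sp
C10: sp
C1, C2, C4, C5 → 4 sp2 carbons.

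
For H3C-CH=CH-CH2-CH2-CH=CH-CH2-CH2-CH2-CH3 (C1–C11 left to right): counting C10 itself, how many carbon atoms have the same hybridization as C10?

C10 is sp3 (only σ bonds).
C1: sp3 ✓
C2: sp2
C3: sp2
C4: sp3 ✓
C5: sp3 ✓
C6: sp2
C7: sp2
C8: sp3 ✓
C9: sp3 ✓
C10: sp3 ✓
C11: sp3 ✓
7 carbons are sp3.

7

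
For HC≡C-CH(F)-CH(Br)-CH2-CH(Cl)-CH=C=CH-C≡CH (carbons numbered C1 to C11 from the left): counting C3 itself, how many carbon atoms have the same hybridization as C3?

4

C3 is sp3 (only σ bonds).
C1: sp
C2: sp
C3: sp3 ✓
C4: sp3 ✓
C5: sp3 ✓
C6: sp3 ✓
C7: sp2
C8: sp
C9: sp2
C10: sp
C11: sp
4 carbons are sp3.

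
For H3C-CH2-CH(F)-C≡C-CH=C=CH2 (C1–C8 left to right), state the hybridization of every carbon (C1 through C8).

C1 has 4 σ bonds: steric number 4 → sp3.
C2 has 4 σ bonds: steric number 4 → sp3.
C3 (4 σ bonds) has steric number 4: sp3.
C4: 2 σ bonds, plus two π bonds; 2 regions of electron density → sp.
C5 — 2 σ bonds, plus two π bonds. Steric number 2, so sp.
C6 is sp2: 3 σ bonds, plus one π bond, 3 electron-density regions.
C7 (2 σ bonds, plus two π bonds) has steric number 2: sp.
C8 is sp2: 3 σ bonds, plus one π bond, 3 electron-density regions.

C1 sp3, C2 sp3, C3 sp3, C4 sp, C5 sp, C6 sp2, C7 sp, C8 sp2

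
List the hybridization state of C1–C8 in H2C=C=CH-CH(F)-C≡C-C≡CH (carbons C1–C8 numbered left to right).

C1 — 3 σ bonds, plus one π bond. Steric number 3, so sp2.
C2 is sp: 2 σ bonds, plus two π bonds, 2 electron-density regions.
C3: 3 σ bonds, plus one π bond — 3 electron domains, sp2.
C4 carries 4 σ bonds, giving a steric number of 4, so it is sp3.
C5: 2 σ bonds, plus two π bonds; 2 regions of electron density → sp.
C6 (2 σ bonds, plus two π bonds) has steric number 2: sp.
C7: 2 σ bonds, plus two π bonds — 2 electron domains, sp.
C8 (2 σ bonds, plus two π bonds) has steric number 2: sp.

C1 sp2, C2 sp, C3 sp2, C4 sp3, C5 sp, C6 sp, C7 sp, C8 sp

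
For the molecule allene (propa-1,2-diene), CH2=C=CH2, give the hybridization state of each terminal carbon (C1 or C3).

sp^2

Each terminal carbon (C1 or C3) has 3 σ bonds, plus one π bond: steric number 3 → sp2.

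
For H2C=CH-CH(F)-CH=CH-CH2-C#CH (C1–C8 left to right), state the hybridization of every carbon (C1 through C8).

C1 carries 3 σ bonds, plus one π bond, giving a steric number of 3, so it is sp2.
C2 is sp2: 3 σ bonds, plus one π bond, 3 electron-density regions.
C3 — 4 σ bonds. Steric number 4, so sp3.
C4 (3 σ bonds, plus one π bond) has steric number 3: sp2.
C5 is sp2: 3 σ bonds, plus one π bond, 3 electron-density regions.
C6 has 4 σ bonds: steric number 4 → sp3.
C7: 2 σ bonds, plus two π bonds — 2 electron domains, sp.
C8: 2 σ bonds, plus two π bonds — 2 electron domains, sp.

C1 sp2, C2 sp2, C3 sp3, C4 sp2, C5 sp2, C6 sp3, C7 sp, C8 sp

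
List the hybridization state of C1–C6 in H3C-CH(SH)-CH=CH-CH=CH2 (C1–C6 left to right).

C1 sp3, C2 sp3, C3 sp2, C4 sp2, C5 sp2, C6 sp2

C1 has 4 σ bonds: steric number 4 → sp3.
C2 (4 σ bonds) has steric number 4: sp3.
C3 carries 3 σ bonds, plus one π bond, giving a steric number of 3, so it is sp2.
C4: 3 σ bonds, plus one π bond — 3 electron domains, sp2.
C5 is sp2: 3 σ bonds, plus one π bond, 3 electron-density regions.
C6: 3 σ bonds, plus one π bond — 3 electron domains, sp2.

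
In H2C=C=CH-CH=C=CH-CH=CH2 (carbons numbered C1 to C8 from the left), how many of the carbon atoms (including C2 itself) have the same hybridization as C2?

2

C2 is sp (two π bonds).
C1: sp2
C2: sp ✓
C3: sp2
C4: sp2
C5: sp ✓
C6: sp2
C7: sp2
C8: sp2
2 carbons are sp.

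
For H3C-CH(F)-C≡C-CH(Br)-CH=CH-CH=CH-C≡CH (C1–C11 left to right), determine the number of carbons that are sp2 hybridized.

C1: sp3
C2: sp3
C3: sp
C4: sp
C5: sp3
C6: sp2 ✓
C7: sp2 ✓
C8: sp2 ✓
C9: sp2 ✓
C10: sp
C11: sp
C6, C7, C8, C9 → 4 sp2 carbons.

4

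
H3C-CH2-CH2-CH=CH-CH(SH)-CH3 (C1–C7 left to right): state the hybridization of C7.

C7: 4 σ bonds; 4 regions of electron density → sp3.

sp³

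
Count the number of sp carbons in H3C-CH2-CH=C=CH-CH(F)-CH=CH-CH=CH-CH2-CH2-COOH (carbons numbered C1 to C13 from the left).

1

C1: sp3
C2: sp3
C3: sp2
C4: sp ✓
C5: sp2
C6: sp3
C7: sp2
C8: sp2
C9: sp2
C10: sp2
C11: sp3
C12: sp3
C13: sp2
C4 → 1 sp carbon.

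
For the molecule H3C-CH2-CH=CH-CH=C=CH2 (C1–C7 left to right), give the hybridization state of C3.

C3 (3 σ bonds, plus one π bond) has steric number 3: sp2.

sp^2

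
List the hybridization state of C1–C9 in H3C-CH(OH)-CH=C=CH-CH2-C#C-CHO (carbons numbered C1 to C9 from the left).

C1 (4 σ bonds) has steric number 4: sp3.
C2 — 4 σ bonds. Steric number 4, so sp3.
C3 (3 σ bonds, plus one π bond) has steric number 3: sp2.
C4: 2 σ bonds, plus two π bonds; 2 regions of electron density → sp.
C5 is sp2: 3 σ bonds, plus one π bond, 3 electron-density regions.
C6: 4 σ bonds; 4 regions of electron density → sp3.
C7 is sp: 2 σ bonds, plus two π bonds, 2 electron-density regions.
C8 (2 σ bonds, plus two π bonds) has steric number 2: sp.
C9 is sp2: 3 σ bonds, plus one π bond, 3 electron-density regions.

C1 sp3, C2 sp3, C3 sp2, C4 sp, C5 sp2, C6 sp3, C7 sp, C8 sp, C9 sp2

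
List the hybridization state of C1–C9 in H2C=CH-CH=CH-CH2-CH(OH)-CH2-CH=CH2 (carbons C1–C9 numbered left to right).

C1 sp2, C2 sp2, C3 sp2, C4 sp2, C5 sp3, C6 sp3, C7 sp3, C8 sp2, C9 sp2

C1: 3 σ bonds, plus one π bond; 3 regions of electron density → sp2.
C2 carries 3 σ bonds, plus one π bond, giving a steric number of 3, so it is sp2.
C3 — 3 σ bonds, plus one π bond. Steric number 3, so sp2.
C4: 3 σ bonds, plus one π bond — 3 electron domains, sp2.
C5 — 4 σ bonds. Steric number 4, so sp3.
C6: 4 σ bonds — 4 electron domains, sp3.
C7 (4 σ bonds) has steric number 4: sp3.
C8 is sp2: 3 σ bonds, plus one π bond, 3 electron-density regions.
C9 — 3 σ bonds, plus one π bond. Steric number 3, so sp2.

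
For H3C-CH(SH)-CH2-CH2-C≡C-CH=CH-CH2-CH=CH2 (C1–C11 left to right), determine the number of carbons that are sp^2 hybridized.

4

C1: sp3
C2: sp3
C3: sp3
C4: sp3
C5: sp
C6: sp
C7: sp2 ✓
C8: sp2 ✓
C9: sp3
C10: sp2 ✓
C11: sp2 ✓
C7, C8, C10, C11 → 4 sp2 carbons.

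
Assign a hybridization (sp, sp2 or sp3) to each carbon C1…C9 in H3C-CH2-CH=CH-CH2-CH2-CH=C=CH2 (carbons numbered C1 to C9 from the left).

C1 sp3, C2 sp3, C3 sp2, C4 sp2, C5 sp3, C6 sp3, C7 sp2, C8 sp, C9 sp2

C1 is sp3: 4 σ bonds, 4 electron-density regions.
C2: 4 σ bonds; 4 regions of electron density → sp3.
C3 — 3 σ bonds, plus one π bond. Steric number 3, so sp2.
C4: 3 σ bonds, plus one π bond — 3 electron domains, sp2.
C5 (4 σ bonds) has steric number 4: sp3.
C6: 4 σ bonds — 4 electron domains, sp3.
C7: 3 σ bonds, plus one π bond; 3 regions of electron density → sp2.
C8: 2 σ bonds, plus two π bonds — 2 electron domains, sp.
C9 is sp2: 3 σ bonds, plus one π bond, 3 electron-density regions.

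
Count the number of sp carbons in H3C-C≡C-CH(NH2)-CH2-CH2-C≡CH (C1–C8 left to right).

C1: sp3
C2: sp ✓
C3: sp ✓
C4: sp3
C5: sp3
C6: sp3
C7: sp ✓
C8: sp ✓
C2, C3, C7, C8 → 4 sp carbons.

4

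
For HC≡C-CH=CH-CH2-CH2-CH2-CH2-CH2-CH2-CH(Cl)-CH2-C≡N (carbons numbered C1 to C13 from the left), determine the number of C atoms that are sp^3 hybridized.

8

C1: sp
C2: sp
C3: sp2
C4: sp2
C5: sp3 ✓
C6: sp3 ✓
C7: sp3 ✓
C8: sp3 ✓
C9: sp3 ✓
C10: sp3 ✓
C11: sp3 ✓
C12: sp3 ✓
C13: sp
C5, C6, C7, C8, C9, C10, C11, C12 → 8 sp3 carbons.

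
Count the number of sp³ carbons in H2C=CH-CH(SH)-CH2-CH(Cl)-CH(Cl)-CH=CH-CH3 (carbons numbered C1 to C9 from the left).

C1: sp2
C2: sp2
C3: sp3 ✓
C4: sp3 ✓
C5: sp3 ✓
C6: sp3 ✓
C7: sp2
C8: sp2
C9: sp3 ✓
C3, C4, C5, C6, C9 → 5 sp3 carbons.

5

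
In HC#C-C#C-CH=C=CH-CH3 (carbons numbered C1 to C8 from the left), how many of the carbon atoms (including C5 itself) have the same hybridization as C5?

C5 is sp2 (one π bond).
C1: sp
C2: sp
C3: sp
C4: sp
C5: sp2 ✓
C6: sp
C7: sp2 ✓
C8: sp3
2 carbons are sp2.

2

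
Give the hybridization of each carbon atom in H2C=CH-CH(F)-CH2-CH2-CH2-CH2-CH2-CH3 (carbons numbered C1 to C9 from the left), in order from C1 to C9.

C1 sp2, C2 sp2, C3 sp3, C4 sp3, C5 sp3, C6 sp3, C7 sp3, C8 sp3, C9 sp3

C1 carries 3 σ bonds, plus one π bond, giving a steric number of 3, so it is sp2.
C2 (3 σ bonds, plus one π bond) has steric number 3: sp2.
C3: 4 σ bonds — 4 electron domains, sp3.
C4 carries 4 σ bonds, giving a steric number of 4, so it is sp3.
C5 is sp3: 4 σ bonds, 4 electron-density regions.
C6 — 4 σ bonds. Steric number 4, so sp3.
C7 has 4 σ bonds: steric number 4 → sp3.
C8 — 4 σ bonds. Steric number 4, so sp3.
C9: 4 σ bonds; 4 regions of electron density → sp3.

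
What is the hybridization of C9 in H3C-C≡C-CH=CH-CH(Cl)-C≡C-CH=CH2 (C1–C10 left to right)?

sp2

C9 has 3 σ bonds, plus one π bond: steric number 3 → sp2.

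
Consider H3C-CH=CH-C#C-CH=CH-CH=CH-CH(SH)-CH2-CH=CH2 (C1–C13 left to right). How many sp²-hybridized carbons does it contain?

C1: sp3
C2: sp2 ✓
C3: sp2 ✓
C4: sp
C5: sp
C6: sp2 ✓
C7: sp2 ✓
C8: sp2 ✓
C9: sp2 ✓
C10: sp3
C11: sp3
C12: sp2 ✓
C13: sp2 ✓
C2, C3, C6, C7, C8, C9, C12, C13 → 8 sp2 carbons.

8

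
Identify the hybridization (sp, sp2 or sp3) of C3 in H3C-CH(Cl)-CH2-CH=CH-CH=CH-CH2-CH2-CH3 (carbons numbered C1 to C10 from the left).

sp3

C3: 4 σ bonds; 4 regions of electron density → sp3.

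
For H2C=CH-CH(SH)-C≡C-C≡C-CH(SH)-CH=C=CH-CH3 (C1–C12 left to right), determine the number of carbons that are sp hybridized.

5

C1: sp2
C2: sp2
C3: sp3
C4: sp ✓
C5: sp ✓
C6: sp ✓
C7: sp ✓
C8: sp3
C9: sp2
C10: sp ✓
C11: sp2
C12: sp3
C4, C5, C6, C7, C10 → 5 sp carbons.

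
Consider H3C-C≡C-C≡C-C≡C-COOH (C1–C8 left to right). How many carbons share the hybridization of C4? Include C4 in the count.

6

C4 is sp (two π bonds).
C1: sp3
C2: sp ✓
C3: sp ✓
C4: sp ✓
C5: sp ✓
C6: sp ✓
C7: sp ✓
C8: sp2
6 carbons are sp.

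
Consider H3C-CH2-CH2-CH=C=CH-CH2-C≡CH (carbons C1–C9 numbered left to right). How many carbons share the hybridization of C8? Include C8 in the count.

3

C8 is sp (two π bonds).
C1: sp3
C2: sp3
C3: sp3
C4: sp2
C5: sp ✓
C6: sp2
C7: sp3
C8: sp ✓
C9: sp ✓
3 carbons are sp.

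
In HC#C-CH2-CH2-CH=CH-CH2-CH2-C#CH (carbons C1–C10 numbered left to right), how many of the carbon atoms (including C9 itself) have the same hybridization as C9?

4

C9 is sp (two π bonds).
C1: sp ✓
C2: sp ✓
C3: sp3
C4: sp3
C5: sp2
C6: sp2
C7: sp3
C8: sp3
C9: sp ✓
C10: sp ✓
4 carbons are sp.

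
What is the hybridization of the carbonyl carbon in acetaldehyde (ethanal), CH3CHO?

The carbonyl carbon (3 σ bonds, plus one π bond) has steric number 3: sp2.

sp2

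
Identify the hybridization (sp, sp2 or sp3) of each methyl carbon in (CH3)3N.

sp3

Each methyl carbon: 4 σ bonds — 4 electron domains, sp3.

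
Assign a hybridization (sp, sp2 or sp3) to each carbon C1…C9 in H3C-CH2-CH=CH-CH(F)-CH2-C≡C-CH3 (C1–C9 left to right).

C1 carries 4 σ bonds, giving a steric number of 4, so it is sp3.
C2: 4 σ bonds; 4 regions of electron density → sp3.
C3 — 3 σ bonds, plus one π bond. Steric number 3, so sp2.
C4: 3 σ bonds, plus one π bond; 3 regions of electron density → sp2.
C5 (4 σ bonds) has steric number 4: sp3.
C6 (4 σ bonds) has steric number 4: sp3.
C7: 2 σ bonds, plus two π bonds; 2 regions of electron density → sp.
C8 carries 2 σ bonds, plus two π bonds, giving a steric number of 2, so it is sp.
C9 has 4 σ bonds: steric number 4 → sp3.

C1 sp3, C2 sp3, C3 sp2, C4 sp2, C5 sp3, C6 sp3, C7 sp, C8 sp, C9 sp3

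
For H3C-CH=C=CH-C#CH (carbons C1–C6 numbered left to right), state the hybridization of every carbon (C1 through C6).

C1 has 4 σ bonds: steric number 4 → sp3.
C2 has 3 σ bonds, plus one π bond: steric number 3 → sp2.
C3: 2 σ bonds, plus two π bonds; 2 regions of electron density → sp.
C4 — 3 σ bonds, plus one π bond. Steric number 3, so sp2.
C5 carries 2 σ bonds, plus two π bonds, giving a steric number of 2, so it is sp.
C6 (2 σ bonds, plus two π bonds) has steric number 2: sp.

C1 sp3, C2 sp2, C3 sp, C4 sp2, C5 sp, C6 sp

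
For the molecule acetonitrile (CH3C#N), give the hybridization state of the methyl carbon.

sp^3

The methyl carbon carries 4 σ bonds, giving a steric number of 4, so it is sp3.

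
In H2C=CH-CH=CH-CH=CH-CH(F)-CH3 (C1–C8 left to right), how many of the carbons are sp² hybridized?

C1: sp2 ✓
C2: sp2 ✓
C3: sp2 ✓
C4: sp2 ✓
C5: sp2 ✓
C6: sp2 ✓
C7: sp3
C8: sp3
C1, C2, C3, C4, C5, C6 → 6 sp2 carbons.

6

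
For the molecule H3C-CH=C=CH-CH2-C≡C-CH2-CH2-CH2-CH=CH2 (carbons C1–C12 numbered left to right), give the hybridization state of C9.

sp3

C9: 4 σ bonds; 4 regions of electron density → sp3.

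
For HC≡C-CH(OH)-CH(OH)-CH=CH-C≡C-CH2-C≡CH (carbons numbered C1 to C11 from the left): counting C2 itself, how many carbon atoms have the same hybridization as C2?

C2 is sp (two π bonds).
C1: sp ✓
C2: sp ✓
C3: sp3
C4: sp3
C5: sp2
C6: sp2
C7: sp ✓
C8: sp ✓
C9: sp3
C10: sp ✓
C11: sp ✓
6 carbons are sp.

6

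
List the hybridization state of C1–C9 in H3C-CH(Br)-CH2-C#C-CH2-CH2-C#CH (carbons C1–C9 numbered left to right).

C1 carries 4 σ bonds, giving a steric number of 4, so it is sp3.
C2 — 4 σ bonds. Steric number 4, so sp3.
C3 — 4 σ bonds. Steric number 4, so sp3.
C4: 2 σ bonds, plus two π bonds; 2 regions of electron density → sp.
C5 — 2 σ bonds, plus two π bonds. Steric number 2, so sp.
C6 is sp3: 4 σ bonds, 4 electron-density regions.
C7: 4 σ bonds; 4 regions of electron density → sp3.
C8 has 2 σ bonds, plus two π bonds: steric number 2 → sp.
C9: 2 σ bonds, plus two π bonds; 2 regions of electron density → sp.

C1 sp3, C2 sp3, C3 sp3, C4 sp, C5 sp, C6 sp3, C7 sp3, C8 sp, C9 sp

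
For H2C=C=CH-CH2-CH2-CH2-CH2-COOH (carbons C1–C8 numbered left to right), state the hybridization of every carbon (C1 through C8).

C1 sp2, C2 sp, C3 sp2, C4 sp3, C5 sp3, C6 sp3, C7 sp3, C8 sp2

C1: 3 σ bonds, plus one π bond; 3 regions of electron density → sp2.
C2 — 2 σ bonds, plus two π bonds. Steric number 2, so sp.
C3 — 3 σ bonds, plus one π bond. Steric number 3, so sp2.
C4 carries 4 σ bonds, giving a steric number of 4, so it is sp3.
C5 carries 4 σ bonds, giving a steric number of 4, so it is sp3.
C6 — 4 σ bonds. Steric number 4, so sp3.
C7 — 4 σ bonds. Steric number 4, so sp3.
C8 is sp2: 3 σ bonds, plus one π bond, 3 electron-density regions.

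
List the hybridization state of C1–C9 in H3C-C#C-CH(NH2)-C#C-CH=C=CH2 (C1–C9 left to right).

C1 sp3, C2 sp, C3 sp, C4 sp3, C5 sp, C6 sp, C7 sp2, C8 sp, C9 sp2

C1: 4 σ bonds; 4 regions of electron density → sp3.
C2 — 2 σ bonds, plus two π bonds. Steric number 2, so sp.
C3 carries 2 σ bonds, plus two π bonds, giving a steric number of 2, so it is sp.
C4 carries 4 σ bonds, giving a steric number of 4, so it is sp3.
C5: 2 σ bonds, plus two π bonds; 2 regions of electron density → sp.
C6: 2 σ bonds, plus two π bonds; 2 regions of electron density → sp.
C7: 3 σ bonds, plus one π bond — 3 electron domains, sp2.
C8 is sp: 2 σ bonds, plus two π bonds, 2 electron-density regions.
C9 — 3 σ bonds, plus one π bond. Steric number 3, so sp2.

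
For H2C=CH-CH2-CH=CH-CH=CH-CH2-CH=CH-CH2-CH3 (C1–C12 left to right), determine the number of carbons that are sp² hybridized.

C1: sp2 ✓
C2: sp2 ✓
C3: sp3
C4: sp2 ✓
C5: sp2 ✓
C6: sp2 ✓
C7: sp2 ✓
C8: sp3
C9: sp2 ✓
C10: sp2 ✓
C11: sp3
C12: sp3
C1, C2, C4, C5, C6, C7, C9, C10 → 8 sp2 carbons.

8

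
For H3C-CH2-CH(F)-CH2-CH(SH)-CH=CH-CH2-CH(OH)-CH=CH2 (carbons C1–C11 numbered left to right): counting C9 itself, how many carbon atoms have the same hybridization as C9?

7

C9 is sp3 (only σ bonds).
C1: sp3 ✓
C2: sp3 ✓
C3: sp3 ✓
C4: sp3 ✓
C5: sp3 ✓
C6: sp2
C7: sp2
C8: sp3 ✓
C9: sp3 ✓
C10: sp2
C11: sp2
7 carbons are sp3.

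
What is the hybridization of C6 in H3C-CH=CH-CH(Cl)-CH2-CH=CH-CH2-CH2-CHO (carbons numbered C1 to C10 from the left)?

C6: 3 σ bonds, plus one π bond; 3 regions of electron density → sp2.

sp^2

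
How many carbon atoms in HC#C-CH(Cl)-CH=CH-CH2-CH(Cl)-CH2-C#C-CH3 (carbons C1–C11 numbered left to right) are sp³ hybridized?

C1: sp
C2: sp
C3: sp3 ✓
C4: sp2
C5: sp2
C6: sp3 ✓
C7: sp3 ✓
C8: sp3 ✓
C9: sp
C10: sp
C11: sp3 ✓
C3, C6, C7, C8, C11 → 5 sp3 carbons.

5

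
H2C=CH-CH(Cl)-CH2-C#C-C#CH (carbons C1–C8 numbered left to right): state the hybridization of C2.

sp2

C2 (3 σ bonds, plus one π bond) has steric number 3: sp2.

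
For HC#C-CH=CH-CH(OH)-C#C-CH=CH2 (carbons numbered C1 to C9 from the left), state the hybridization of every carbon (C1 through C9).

C1 (2 σ bonds, plus two π bonds) has steric number 2: sp.
C2 carries 2 σ bonds, plus two π bonds, giving a steric number of 2, so it is sp.
C3 carries 3 σ bonds, plus one π bond, giving a steric number of 3, so it is sp2.
C4 — 3 σ bonds, plus one π bond. Steric number 3, so sp2.
C5 (4 σ bonds) has steric number 4: sp3.
C6 (2 σ bonds, plus two π bonds) has steric number 2: sp.
C7 (2 σ bonds, plus two π bonds) has steric number 2: sp.
C8: 3 σ bonds, plus one π bond; 3 regions of electron density → sp2.
C9 is sp2: 3 σ bonds, plus one π bond, 3 electron-density regions.

C1 sp, C2 sp, C3 sp2, C4 sp2, C5 sp3, C6 sp, C7 sp, C8 sp2, C9 sp2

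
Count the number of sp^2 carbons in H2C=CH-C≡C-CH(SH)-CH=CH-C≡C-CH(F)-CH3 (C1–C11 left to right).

C1: sp2 ✓
C2: sp2 ✓
C3: sp
C4: sp
C5: sp3
C6: sp2 ✓
C7: sp2 ✓
C8: sp
C9: sp
C10: sp3
C11: sp3
C1, C2, C6, C7 → 4 sp2 carbons.

4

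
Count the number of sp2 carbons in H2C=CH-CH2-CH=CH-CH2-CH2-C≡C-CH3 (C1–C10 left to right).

C1: sp2 ✓
C2: sp2 ✓
C3: sp3
C4: sp2 ✓
C5: sp2 ✓
C6: sp3
C7: sp3
C8: sp
C9: sp
C10: sp3
C1, C2, C4, C5 → 4 sp2 carbons.

4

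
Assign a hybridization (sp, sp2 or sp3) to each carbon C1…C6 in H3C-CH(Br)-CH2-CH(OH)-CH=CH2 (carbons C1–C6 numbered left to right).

C1 (4 σ bonds) has steric number 4: sp3.
C2 carries 4 σ bonds, giving a steric number of 4, so it is sp3.
C3 is sp3: 4 σ bonds, 4 electron-density regions.
C4 is sp3: 4 σ bonds, 4 electron-density regions.
C5: 3 σ bonds, plus one π bond — 3 electron domains, sp2.
C6 (3 σ bonds, plus one π bond) has steric number 3: sp2.

C1 sp3, C2 sp3, C3 sp3, C4 sp3, C5 sp2, C6 sp2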